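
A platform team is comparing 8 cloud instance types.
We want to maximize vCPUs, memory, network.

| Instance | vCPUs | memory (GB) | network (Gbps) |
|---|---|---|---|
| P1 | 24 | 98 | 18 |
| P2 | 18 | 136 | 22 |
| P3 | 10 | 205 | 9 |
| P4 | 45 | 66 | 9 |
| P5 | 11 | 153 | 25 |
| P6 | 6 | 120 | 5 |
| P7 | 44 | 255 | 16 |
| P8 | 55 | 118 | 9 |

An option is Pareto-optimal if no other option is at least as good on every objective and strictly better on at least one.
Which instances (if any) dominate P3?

P7: vCPUs 44≥10, memory 255≥205, network 16≥9 — dominates P3.
Others (P1, P2, P4, P5, P6, P8) are each worse than P3 on at least one objective.

P7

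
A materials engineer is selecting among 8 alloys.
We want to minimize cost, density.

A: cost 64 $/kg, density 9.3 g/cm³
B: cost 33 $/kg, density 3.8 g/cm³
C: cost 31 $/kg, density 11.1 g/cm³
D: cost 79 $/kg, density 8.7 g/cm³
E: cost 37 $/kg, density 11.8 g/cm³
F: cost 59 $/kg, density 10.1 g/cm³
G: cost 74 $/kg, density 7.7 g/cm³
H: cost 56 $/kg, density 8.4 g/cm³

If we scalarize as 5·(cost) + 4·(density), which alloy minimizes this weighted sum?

B

A: 5·64 + 4·9.3 = 357.2
B: 5·33 + 4·3.8 = 180.2
C: 5·31 + 4·11.1 = 199.4
D: 5·79 + 4·8.7 = 429.8
E: 5·37 + 4·11.8 = 232.2
F: 5·59 + 4·10.1 = 335.4
G: 5·74 + 4·7.7 = 400.8
H: 5·56 + 4·8.4 = 313.6
Lowest: B at 180.2.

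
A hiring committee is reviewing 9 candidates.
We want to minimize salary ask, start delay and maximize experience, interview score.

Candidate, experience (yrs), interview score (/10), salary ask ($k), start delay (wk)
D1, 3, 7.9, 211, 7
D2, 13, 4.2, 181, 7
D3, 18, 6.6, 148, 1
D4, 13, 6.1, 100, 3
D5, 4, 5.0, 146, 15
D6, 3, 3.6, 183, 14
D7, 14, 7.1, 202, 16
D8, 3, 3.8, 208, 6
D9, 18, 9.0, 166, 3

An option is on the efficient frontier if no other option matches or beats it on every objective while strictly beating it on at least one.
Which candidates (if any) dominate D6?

D2, D3, D4, D9

D2: experience 13≥3, interview score 4.2≥3.6, salary ask 181≤183, start delay 7≤14 — dominates D6.
D3: experience 18≥3, interview score 6.6≥3.6, salary ask 148≤183, start delay 1≤14 — dominates D6.
D4: experience 13≥3, interview score 6.1≥3.6, salary ask 100≤183, start delay 3≤14 — dominates D6.
D9: experience 18≥3, interview score 9.0≥3.6, salary ask 166≤183, start delay 3≤14 — dominates D6.
Others (D1, D5, D7, D8) are each worse than D6 on at least one objective.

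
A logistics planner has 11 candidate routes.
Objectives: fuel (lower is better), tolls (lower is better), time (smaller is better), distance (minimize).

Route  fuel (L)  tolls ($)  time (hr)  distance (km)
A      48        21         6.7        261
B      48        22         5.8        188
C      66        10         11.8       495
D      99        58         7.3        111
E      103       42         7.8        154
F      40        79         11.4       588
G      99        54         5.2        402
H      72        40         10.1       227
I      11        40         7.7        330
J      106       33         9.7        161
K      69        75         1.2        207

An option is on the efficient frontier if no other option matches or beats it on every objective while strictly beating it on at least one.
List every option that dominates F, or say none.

I

I: fuel 11≤40, tolls 40≤79, time 7.7≤11.4, distance 330≤588 — dominates F.
Others (A, B, C, D, E, G, H, J, K) are each worse than F on at least one objective.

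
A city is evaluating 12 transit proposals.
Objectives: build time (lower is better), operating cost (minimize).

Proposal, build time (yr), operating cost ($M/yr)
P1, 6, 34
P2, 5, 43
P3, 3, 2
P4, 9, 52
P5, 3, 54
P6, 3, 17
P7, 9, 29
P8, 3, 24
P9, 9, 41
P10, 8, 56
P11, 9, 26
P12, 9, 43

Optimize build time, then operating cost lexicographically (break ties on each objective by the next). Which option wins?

First minimize build time: best is 3, kept {P3, P5, P6, P8}.
Then minimize operating cost: best is 2, kept {P3}.

P3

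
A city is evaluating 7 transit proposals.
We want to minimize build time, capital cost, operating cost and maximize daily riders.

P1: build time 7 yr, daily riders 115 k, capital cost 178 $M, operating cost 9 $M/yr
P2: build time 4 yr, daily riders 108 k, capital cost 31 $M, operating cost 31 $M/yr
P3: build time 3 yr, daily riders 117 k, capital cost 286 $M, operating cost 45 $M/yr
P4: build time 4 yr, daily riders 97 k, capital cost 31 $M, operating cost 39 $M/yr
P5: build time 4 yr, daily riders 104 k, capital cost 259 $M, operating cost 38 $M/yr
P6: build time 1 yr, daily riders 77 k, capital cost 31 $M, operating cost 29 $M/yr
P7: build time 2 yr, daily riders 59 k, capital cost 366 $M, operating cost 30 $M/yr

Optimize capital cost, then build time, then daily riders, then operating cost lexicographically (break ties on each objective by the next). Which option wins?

P6

First minimize capital cost: best is 31, kept {P2, P4, P6}.
Then minimize build time: best is 1, kept {P6}.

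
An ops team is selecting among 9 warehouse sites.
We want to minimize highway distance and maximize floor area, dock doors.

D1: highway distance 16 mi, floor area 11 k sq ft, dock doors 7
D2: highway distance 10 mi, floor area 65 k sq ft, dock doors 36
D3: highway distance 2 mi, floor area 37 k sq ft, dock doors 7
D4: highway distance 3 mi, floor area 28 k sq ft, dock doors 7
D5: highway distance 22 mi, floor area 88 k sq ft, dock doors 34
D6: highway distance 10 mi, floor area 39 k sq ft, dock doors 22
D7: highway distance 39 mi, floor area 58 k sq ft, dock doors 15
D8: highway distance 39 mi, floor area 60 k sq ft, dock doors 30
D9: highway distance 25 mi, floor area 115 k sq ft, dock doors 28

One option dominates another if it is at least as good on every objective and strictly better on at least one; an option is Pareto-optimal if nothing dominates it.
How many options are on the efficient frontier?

D1: dominated by D2 (highway distance 10≤16, floor area 65≥11, dock doors 36≥7).
D2: not dominated (best dock doors).
D3: not dominated (best highway distance).
D4: dominated by D3 (highway distance 2≤3, floor area 37≥28, dock doors 7≥7).
D5: not dominated.
D6: dominated by D2 (highway distance 10≤10, floor area 65≥39, dock doors 36≥22).
D7: dominated by D2 (highway distance 10≤39, floor area 65≥58, dock doors 36≥15).
D8: dominated by D2 (highway distance 10≤39, floor area 65≥60, dock doors 36≥30).
D9: not dominated (best floor area).
Pareto-optimal: D2, D3, D5, D9 → 4.

4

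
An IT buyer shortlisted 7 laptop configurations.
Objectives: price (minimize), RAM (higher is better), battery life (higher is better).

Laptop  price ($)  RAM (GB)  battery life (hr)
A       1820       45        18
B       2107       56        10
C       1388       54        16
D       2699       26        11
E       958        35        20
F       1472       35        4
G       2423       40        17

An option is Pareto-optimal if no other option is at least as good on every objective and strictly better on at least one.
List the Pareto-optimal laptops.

A, B, C, E

A: not dominated.
B: not dominated (best RAM).
C: not dominated.
D: dominated by A (price 1820≤2699, RAM 45≥26, battery life 18≥11).
E: not dominated (best price).
F: dominated by C (price 1388≤1472, RAM 54≥35, battery life 16≥4).
G: dominated by A (price 1820≤2423, RAM 45≥40, battery life 18≥17).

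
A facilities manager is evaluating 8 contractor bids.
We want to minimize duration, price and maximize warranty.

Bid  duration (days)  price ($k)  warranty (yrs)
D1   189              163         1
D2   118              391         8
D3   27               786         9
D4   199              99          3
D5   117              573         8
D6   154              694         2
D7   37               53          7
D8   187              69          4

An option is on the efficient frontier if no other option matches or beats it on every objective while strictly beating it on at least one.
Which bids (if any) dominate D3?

none

D1: worse on duration (189 vs 27).
D2: worse on duration (118 vs 27).
D4: worse on duration (199 vs 27).
D5: worse on duration (117 vs 27).
D6: worse on duration (154 vs 27).
D7: worse on duration (37 vs 27).
D8: worse on duration (187 vs 27).
No option dominates D3.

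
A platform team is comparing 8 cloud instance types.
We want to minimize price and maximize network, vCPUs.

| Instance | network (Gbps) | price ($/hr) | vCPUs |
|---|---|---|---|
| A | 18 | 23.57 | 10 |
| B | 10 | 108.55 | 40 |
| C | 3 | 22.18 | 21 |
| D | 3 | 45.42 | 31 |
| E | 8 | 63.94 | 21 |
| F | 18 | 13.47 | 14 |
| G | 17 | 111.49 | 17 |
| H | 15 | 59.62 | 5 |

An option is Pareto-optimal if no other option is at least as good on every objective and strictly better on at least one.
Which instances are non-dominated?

A: dominated by F (network 18≥18, price 13.47≤23.57, vCPUs 14≥10).
B: not dominated (best vCPUs).
C: not dominated.
D: not dominated.
E: not dominated.
F: not dominated (best price).
G: not dominated.
H: dominated by A (network 18≥15, price 23.57≤59.62, vCPUs 10≥5).

B, C, D, E, F, G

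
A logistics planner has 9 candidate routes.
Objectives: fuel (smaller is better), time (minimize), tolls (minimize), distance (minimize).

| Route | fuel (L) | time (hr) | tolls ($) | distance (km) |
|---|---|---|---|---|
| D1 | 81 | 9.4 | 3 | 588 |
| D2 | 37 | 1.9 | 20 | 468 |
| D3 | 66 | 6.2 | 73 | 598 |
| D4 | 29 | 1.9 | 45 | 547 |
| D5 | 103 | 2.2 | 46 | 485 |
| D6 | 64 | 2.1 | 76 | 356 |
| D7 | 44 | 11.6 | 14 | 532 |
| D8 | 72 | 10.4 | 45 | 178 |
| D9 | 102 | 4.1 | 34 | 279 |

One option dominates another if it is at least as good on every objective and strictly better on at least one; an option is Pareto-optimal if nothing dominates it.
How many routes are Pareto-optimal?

7

D1: not dominated (best tolls).
D2: not dominated.
D3: dominated by D2 (fuel 37≤66, time 1.9≤6.2, tolls 20≤73, distance 468≤598).
D4: not dominated (best fuel).
D5: dominated by D2 (fuel 37≤103, time 1.9≤2.2, tolls 20≤46, distance 468≤485).
D6: not dominated.
D7: not dominated.
D8: not dominated (best distance).
D9: not dominated.
Pareto-optimal: D1, D2, D4, D6, D7, D8, D9 → 7.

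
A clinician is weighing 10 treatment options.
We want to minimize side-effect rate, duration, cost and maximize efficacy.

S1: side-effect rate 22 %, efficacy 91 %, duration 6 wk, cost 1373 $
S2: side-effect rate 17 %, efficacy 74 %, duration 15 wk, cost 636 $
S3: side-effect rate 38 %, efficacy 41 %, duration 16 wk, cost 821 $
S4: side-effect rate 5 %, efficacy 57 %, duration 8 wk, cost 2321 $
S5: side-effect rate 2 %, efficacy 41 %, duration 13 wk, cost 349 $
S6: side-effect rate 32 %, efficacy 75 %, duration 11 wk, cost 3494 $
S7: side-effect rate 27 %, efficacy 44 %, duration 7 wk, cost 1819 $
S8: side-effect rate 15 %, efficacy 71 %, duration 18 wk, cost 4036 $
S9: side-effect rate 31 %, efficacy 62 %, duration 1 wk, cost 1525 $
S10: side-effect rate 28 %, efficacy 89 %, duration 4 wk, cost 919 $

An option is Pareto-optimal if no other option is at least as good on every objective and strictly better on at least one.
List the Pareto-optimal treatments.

S1, S2, S4, S5, S8, S9, S10

S1: not dominated (best efficacy).
S2: not dominated.
S3: dominated by S2 (side-effect rate 17≤38, efficacy 74≥41, duration 15≤16, cost 636≤821).
S4: not dominated.
S5: not dominated (best side-effect rate).
S6: dominated by S1 (side-effect rate 22≤32, efficacy 91≥75, duration 6≤11, cost 1373≤3494).
S7: dominated by S1 (side-effect rate 22≤27, efficacy 91≥44, duration 6≤7, cost 1373≤1819).
S8: not dominated.
S9: not dominated (best duration).
S10: not dominated.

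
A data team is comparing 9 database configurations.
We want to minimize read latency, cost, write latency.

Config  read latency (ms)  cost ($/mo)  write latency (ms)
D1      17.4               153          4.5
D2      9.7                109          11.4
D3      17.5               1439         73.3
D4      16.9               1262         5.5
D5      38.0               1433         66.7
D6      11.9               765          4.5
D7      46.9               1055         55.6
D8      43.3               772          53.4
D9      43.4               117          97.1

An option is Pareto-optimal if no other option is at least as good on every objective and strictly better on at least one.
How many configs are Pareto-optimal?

D1: not dominated.
D2: not dominated (best read latency).
D3: dominated by D1 (read latency 17.4≤17.5, cost 153≤1439, write latency 4.5≤73.3).
D4: dominated by D6 (read latency 11.9≤16.9, cost 765≤1262, write latency 4.5≤5.5).
D5: dominated by D1 (read latency 17.4≤38.0, cost 153≤1433, write latency 4.5≤66.7).
D6: not dominated.
D7: dominated by D1 (read latency 17.4≤46.9, cost 153≤1055, write latency 4.5≤55.6).
D8: dominated by D1 (read latency 17.4≤43.3, cost 153≤772, write latency 4.5≤53.4).
D9: dominated by D2 (read latency 9.7≤43.4, cost 109≤117, write latency 11.4≤97.1).
Pareto-optimal: D1, D2, D6 → 3.

3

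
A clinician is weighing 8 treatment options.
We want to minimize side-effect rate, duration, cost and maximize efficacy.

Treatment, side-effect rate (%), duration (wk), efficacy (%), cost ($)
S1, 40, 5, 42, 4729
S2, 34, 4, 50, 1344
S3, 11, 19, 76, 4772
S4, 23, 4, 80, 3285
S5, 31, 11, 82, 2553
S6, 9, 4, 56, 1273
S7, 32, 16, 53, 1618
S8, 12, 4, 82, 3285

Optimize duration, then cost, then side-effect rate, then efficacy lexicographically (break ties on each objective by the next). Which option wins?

First minimize duration: best is 4, kept {S2, S4, S6, S8}.
Then minimize cost: best is 1273, kept {S6}.

S6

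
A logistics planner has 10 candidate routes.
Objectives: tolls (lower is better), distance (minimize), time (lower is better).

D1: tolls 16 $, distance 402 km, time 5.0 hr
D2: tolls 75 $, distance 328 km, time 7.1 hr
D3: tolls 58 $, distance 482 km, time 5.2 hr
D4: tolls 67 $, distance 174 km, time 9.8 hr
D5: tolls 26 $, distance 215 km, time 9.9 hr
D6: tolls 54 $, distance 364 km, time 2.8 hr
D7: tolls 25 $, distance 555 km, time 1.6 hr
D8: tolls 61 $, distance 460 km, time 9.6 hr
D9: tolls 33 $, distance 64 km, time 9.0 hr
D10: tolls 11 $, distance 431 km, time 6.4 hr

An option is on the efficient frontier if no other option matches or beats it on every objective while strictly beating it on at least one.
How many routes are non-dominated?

7

D1: not dominated.
D2: not dominated.
D3: dominated by D1 (tolls 16≤58, distance 402≤482, time 5.0≤5.2).
D4: dominated by D9 (tolls 33≤67, distance 64≤174, time 9.0≤9.8).
D5: not dominated.
D6: not dominated.
D7: not dominated (best time).
D8: dominated by D1 (tolls 16≤61, distance 402≤460, time 5.0≤9.6).
D9: not dominated (best distance).
D10: not dominated (best tolls).
Pareto-optimal: D1, D2, D5, D6, D7, D9, D10 → 7.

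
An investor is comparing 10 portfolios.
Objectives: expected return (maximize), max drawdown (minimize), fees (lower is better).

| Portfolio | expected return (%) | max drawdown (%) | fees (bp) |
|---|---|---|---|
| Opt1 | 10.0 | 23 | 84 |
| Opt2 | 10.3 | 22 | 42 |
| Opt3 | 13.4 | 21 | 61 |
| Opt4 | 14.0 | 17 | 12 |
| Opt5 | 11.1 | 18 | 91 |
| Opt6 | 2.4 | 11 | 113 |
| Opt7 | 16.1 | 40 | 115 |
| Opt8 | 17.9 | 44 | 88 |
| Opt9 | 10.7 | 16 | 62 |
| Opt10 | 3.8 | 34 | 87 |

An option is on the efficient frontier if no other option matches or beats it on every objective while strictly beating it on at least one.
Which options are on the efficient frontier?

Opt4, Opt6, Opt7, Opt8, Opt9

Opt1: dominated by Opt2 (expected return 10.3≥10.0, max drawdown 22≤23, fees 42≤84).
Opt2: dominated by Opt4 (expected return 14.0≥10.3, max drawdown 17≤22, fees 12≤42).
Opt3: dominated by Opt4 (expected return 14.0≥13.4, max drawdown 17≤21, fees 12≤61).
Opt4: not dominated (best fees).
Opt5: dominated by Opt4 (expected return 14.0≥11.1, max drawdown 17≤18, fees 12≤91).
Opt6: not dominated (best max drawdown).
Opt7: not dominated.
Opt8: not dominated (best expected return).
Opt9: not dominated.
Opt10: dominated by Opt1 (expected return 10.0≥3.8, max drawdown 23≤34, fees 84≤87).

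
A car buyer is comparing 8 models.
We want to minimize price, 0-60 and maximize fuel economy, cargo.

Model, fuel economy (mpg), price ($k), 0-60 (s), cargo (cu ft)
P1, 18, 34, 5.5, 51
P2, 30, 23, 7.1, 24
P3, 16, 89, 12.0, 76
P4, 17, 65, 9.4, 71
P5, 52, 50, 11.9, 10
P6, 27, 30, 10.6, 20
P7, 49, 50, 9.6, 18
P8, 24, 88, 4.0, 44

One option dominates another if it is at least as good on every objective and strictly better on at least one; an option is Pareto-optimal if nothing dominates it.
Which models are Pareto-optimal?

P1, P2, P3, P4, P5, P7, P8

P1: not dominated.
P2: not dominated (best price).
P3: not dominated (best cargo).
P4: not dominated.
P5: not dominated (best fuel economy).
P6: dominated by P2 (fuel economy 30≥27, price 23≤30, 0-60 7.1≤10.6, cargo 24≥20).
P7: not dominated.
P8: not dominated (best 0-60).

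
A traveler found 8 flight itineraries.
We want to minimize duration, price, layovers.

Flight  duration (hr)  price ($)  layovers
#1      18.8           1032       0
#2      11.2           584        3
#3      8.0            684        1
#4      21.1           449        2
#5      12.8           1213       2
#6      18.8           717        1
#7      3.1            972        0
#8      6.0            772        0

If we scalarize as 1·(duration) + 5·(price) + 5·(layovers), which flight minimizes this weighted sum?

#4

#1: 1·18.8 + 5·1032 + 5·0 = 5178.8
#2: 1·11.2 + 5·584 + 5·3 = 2946.2
#3: 1·8.0 + 5·684 + 5·1 = 3433.0
#4: 1·21.1 + 5·449 + 5·2 = 2276.1
#5: 1·12.8 + 5·1213 + 5·2 = 6087.8
#6: 1·18.8 + 5·717 + 5·1 = 3608.8
#7: 1·3.1 + 5·972 + 5·0 = 4863.1
#8: 1·6.0 + 5·772 + 5·0 = 3866.0
Lowest: #4 at 2276.1.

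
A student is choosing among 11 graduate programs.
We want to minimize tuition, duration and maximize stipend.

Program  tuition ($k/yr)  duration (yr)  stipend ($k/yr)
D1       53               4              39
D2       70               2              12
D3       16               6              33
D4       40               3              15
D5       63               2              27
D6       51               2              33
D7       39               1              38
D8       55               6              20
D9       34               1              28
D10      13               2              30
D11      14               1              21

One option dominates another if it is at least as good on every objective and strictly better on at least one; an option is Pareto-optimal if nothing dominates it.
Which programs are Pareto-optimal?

D1: not dominated (best stipend).
D2: dominated by D5 (tuition 63≤70, duration 2≤2, stipend 27≥12).
D3: not dominated.
D4: dominated by D7 (tuition 39≤40, duration 1≤3, stipend 38≥15).
D5: dominated by D6 (tuition 51≤63, duration 2≤2, stipend 33≥27).
D6: dominated by D7 (tuition 39≤51, duration 1≤2, stipend 38≥33).
D7: not dominated.
D8: dominated by D1 (tuition 53≤55, duration 4≤6, stipend 39≥20).
D9: not dominated.
D10: not dominated (best tuition).
D11: not dominated.

D1, D3, D7, D9, D10, D11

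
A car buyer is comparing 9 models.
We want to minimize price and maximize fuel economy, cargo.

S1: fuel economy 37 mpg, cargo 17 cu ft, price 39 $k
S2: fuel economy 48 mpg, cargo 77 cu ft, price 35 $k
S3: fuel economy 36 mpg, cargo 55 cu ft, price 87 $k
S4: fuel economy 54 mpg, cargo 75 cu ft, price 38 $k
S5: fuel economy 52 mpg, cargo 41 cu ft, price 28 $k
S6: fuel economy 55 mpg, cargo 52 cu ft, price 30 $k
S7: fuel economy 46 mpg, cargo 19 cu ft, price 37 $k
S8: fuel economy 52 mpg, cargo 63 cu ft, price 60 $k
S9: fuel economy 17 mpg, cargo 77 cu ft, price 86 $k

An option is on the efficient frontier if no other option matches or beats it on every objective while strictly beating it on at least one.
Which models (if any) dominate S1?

S2: fuel economy 48≥37, cargo 77≥17, price 35≤39 — dominates S1.
S4: fuel economy 54≥37, cargo 75≥17, price 38≤39 — dominates S1.
S5: fuel economy 52≥37, cargo 41≥17, price 28≤39 — dominates S1.
S6: fuel economy 55≥37, cargo 52≥17, price 30≤39 — dominates S1.
S7: fuel economy 46≥37, cargo 19≥17, price 37≤39 — dominates S1.
Others (S3, S8, S9) are each worse than S1 on at least one objective.

S2, S4, S5, S6, S7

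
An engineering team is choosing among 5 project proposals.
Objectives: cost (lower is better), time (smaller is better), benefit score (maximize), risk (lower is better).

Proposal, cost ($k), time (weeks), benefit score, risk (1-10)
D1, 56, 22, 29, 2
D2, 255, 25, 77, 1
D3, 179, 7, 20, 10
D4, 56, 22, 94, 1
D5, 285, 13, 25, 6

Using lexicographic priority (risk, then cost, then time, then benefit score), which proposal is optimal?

First minimize risk: best is 1, kept {D2, D4}.
Then minimize cost: best is 56, kept {D4}.

D4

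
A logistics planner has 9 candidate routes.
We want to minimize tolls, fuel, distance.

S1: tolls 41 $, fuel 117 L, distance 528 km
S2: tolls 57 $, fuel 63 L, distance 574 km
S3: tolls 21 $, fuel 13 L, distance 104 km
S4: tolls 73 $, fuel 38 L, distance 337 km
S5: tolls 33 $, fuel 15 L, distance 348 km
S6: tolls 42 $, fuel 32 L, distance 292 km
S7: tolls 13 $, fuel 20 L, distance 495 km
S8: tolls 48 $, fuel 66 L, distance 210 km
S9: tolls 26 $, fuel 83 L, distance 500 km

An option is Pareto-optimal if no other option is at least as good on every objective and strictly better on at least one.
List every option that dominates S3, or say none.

S1: worse on tolls (41 vs 21).
S2: worse on tolls (57 vs 21).
S4: worse on tolls (73 vs 21).
S5: worse on tolls (33 vs 21).
S6: worse on tolls (42 vs 21).
S7: worse on fuel (20 vs 13).
S8: worse on tolls (48 vs 21).
S9: worse on tolls (26 vs 21).
No option dominates S3.

none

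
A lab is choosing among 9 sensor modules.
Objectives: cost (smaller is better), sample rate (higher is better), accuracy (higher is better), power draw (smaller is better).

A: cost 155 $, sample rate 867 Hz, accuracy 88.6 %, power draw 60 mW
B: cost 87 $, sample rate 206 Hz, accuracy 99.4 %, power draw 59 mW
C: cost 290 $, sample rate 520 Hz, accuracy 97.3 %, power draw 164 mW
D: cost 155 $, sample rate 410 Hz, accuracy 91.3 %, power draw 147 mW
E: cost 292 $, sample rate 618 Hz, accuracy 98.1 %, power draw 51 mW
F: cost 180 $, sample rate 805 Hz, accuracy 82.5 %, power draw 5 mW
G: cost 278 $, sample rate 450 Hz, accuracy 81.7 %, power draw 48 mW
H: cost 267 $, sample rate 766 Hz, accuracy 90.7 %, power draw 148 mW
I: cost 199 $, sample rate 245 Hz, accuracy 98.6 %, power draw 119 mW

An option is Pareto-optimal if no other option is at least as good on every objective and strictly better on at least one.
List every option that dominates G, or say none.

F: cost 180≤278, sample rate 805≥450, accuracy 82.5≥81.7, power draw 5≤48 — dominates G.
Others (A, B, C, D, E, H, I) are each worse than G on at least one objective.

F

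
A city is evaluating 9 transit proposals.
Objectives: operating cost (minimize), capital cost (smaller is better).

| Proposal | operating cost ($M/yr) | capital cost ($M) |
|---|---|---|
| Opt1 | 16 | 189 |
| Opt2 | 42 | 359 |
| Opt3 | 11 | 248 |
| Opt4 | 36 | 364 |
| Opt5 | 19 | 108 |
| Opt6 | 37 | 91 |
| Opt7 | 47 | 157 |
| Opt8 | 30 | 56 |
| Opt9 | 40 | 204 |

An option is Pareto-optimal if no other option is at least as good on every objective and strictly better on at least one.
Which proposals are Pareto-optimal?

Opt1: not dominated.
Opt2: dominated by Opt1 (operating cost 16≤42, capital cost 189≤359).
Opt3: not dominated (best operating cost).
Opt4: dominated by Opt1 (operating cost 16≤36, capital cost 189≤364).
Opt5: not dominated.
Opt6: dominated by Opt8 (operating cost 30≤37, capital cost 56≤91).
Opt7: dominated by Opt5 (operating cost 19≤47, capital cost 108≤157).
Opt8: not dominated (best capital cost).
Opt9: dominated by Opt1 (operating cost 16≤40, capital cost 189≤204).

Opt1, Opt3, Opt5, Opt8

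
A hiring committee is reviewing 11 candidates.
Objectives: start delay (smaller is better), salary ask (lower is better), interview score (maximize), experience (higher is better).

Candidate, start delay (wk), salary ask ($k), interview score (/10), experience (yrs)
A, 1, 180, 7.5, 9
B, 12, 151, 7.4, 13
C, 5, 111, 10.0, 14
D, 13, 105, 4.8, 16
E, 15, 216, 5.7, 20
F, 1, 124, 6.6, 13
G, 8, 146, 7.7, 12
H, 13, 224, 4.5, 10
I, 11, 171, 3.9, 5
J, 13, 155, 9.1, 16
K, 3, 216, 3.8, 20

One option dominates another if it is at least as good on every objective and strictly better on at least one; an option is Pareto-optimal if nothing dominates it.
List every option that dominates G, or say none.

C

C: start delay 5≤8, salary ask 111≤146, interview score 10.0≥7.7, experience 14≥12 — dominates G.
Others (A, B, D, E, F, H, I, J, K) are each worse than G on at least one objective.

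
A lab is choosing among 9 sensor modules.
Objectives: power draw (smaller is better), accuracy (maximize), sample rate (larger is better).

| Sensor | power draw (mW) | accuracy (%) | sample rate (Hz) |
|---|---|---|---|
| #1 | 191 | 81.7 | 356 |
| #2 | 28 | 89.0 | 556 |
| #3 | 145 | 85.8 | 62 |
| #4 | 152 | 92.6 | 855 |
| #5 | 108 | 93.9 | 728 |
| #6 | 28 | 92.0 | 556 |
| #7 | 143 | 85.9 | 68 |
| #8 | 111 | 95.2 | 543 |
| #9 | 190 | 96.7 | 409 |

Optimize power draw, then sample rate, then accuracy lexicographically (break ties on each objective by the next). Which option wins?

#6

First minimize power draw: best is 28, kept {#2, #6}.
Then maximize sample rate: best is 556, kept {#2, #6}.
Then maximize accuracy: best is 92.0, kept {#6}.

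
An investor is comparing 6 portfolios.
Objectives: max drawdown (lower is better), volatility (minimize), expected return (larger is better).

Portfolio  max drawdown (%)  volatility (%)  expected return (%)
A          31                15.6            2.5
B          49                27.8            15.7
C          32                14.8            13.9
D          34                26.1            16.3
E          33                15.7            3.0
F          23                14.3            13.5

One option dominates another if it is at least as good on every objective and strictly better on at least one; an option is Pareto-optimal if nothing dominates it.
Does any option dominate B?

D vs B: max drawdown 34≤49, volatility 26.1≤27.8, expected return 16.3≥15.7 — D is at least as good on every objective and strictly better on at least one, so D dominates B.

Yes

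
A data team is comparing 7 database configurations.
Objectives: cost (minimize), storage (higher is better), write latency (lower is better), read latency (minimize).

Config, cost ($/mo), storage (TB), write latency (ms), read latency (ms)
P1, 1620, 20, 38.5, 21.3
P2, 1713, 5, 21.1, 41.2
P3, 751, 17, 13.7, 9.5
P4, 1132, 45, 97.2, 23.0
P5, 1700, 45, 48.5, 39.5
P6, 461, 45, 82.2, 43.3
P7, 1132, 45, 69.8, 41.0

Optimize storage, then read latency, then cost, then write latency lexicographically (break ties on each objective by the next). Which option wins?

P4

First maximize storage: best is 45, kept {P4, P5, P6, P7}.
Then minimize read latency: best is 23.0, kept {P4}.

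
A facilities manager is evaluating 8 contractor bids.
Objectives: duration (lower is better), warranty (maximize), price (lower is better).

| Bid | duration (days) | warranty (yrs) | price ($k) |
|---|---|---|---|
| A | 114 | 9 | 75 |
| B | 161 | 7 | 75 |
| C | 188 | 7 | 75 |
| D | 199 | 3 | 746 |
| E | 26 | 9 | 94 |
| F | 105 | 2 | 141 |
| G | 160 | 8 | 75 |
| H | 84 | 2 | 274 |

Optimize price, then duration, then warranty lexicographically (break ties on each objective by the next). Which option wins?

A

First minimize price: best is 75, kept {A, B, C, G}.
Then minimize duration: best is 114, kept {A}.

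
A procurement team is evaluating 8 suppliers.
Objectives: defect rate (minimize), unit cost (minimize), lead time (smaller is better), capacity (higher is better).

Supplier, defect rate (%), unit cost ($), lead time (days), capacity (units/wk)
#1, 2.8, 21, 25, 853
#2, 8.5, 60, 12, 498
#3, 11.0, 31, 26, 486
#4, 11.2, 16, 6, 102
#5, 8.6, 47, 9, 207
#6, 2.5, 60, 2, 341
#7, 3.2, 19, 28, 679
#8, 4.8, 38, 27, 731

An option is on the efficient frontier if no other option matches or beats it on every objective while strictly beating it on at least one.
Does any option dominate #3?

#1 vs #3: defect rate 2.8≤11.0, unit cost 21≤31, lead time 25≤26, capacity 853≥486 — #1 is at least as good on every objective and strictly better on at least one, so #1 dominates #3.

Yes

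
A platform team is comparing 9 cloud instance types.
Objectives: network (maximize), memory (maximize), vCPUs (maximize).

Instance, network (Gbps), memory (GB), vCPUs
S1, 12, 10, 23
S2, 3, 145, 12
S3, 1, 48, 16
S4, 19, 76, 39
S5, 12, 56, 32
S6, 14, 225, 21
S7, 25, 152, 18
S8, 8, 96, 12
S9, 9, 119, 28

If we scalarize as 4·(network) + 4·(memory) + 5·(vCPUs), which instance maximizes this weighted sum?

S6

S1: 4·12 + 4·10 + 5·23 = 203
S2: 4·3 + 4·145 + 5·12 = 652
S3: 4·1 + 4·48 + 5·16 = 276
S4: 4·19 + 4·76 + 5·39 = 575
S5: 4·12 + 4·56 + 5·32 = 432
S6: 4·14 + 4·225 + 5·21 = 1061
S7: 4·25 + 4·152 + 5·18 = 798
S8: 4·8 + 4·96 + 5·12 = 476
S9: 4·9 + 4·119 + 5·28 = 652
Highest: S6 at 1061.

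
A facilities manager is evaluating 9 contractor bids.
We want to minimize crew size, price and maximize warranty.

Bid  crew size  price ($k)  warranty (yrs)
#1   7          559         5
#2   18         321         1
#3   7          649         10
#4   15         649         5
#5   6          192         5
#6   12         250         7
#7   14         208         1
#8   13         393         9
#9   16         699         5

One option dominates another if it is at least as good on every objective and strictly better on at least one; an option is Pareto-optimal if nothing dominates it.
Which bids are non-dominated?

#1: dominated by #5 (crew size 6≤7, price 192≤559, warranty 5≥5).
#2: dominated by #5 (crew size 6≤18, price 192≤321, warranty 5≥1).
#3: not dominated (best warranty).
#4: dominated by #1 (crew size 7≤15, price 559≤649, warranty 5≥5).
#5: not dominated (best crew size).
#6: not dominated.
#7: dominated by #5 (crew size 6≤14, price 192≤208, warranty 5≥1).
#8: not dominated.
#9: dominated by #1 (crew size 7≤16, price 559≤699, warranty 5≥5).

#3, #5, #6, #8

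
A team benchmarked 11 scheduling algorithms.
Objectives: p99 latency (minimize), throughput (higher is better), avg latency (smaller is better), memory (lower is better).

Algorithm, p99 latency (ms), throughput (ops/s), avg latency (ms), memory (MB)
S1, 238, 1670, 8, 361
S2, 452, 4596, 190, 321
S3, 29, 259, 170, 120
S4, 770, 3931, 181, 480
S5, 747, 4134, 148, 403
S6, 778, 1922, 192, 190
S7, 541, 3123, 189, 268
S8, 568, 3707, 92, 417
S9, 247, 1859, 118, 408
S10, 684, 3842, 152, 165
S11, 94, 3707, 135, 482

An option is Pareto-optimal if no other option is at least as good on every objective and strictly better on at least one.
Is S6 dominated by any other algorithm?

S10 vs S6: p99 latency 684≤778, throughput 3842≥1922, avg latency 152≤192, memory 165≤190 — S10 is at least as good on every objective and strictly better on at least one, so S10 dominates S6.

Yes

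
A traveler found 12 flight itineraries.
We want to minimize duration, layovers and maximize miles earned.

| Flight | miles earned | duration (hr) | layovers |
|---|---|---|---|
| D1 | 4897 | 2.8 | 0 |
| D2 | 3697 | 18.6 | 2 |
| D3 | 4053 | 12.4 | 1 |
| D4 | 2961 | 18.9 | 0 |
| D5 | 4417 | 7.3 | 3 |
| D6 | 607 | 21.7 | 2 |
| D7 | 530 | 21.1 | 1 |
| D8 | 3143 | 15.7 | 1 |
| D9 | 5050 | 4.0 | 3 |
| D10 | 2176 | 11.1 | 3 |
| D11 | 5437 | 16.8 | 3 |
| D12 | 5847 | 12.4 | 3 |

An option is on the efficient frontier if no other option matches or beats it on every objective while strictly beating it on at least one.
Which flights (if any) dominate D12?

none

D1: worse on miles earned (4897 vs 5847).
D2: worse on miles earned (3697 vs 5847).
D3: worse on miles earned (4053 vs 5847).
D4: worse on miles earned (2961 vs 5847).
D5: worse on miles earned (4417 vs 5847).
D6: worse on miles earned (607 vs 5847).
D7: worse on miles earned (530 vs 5847).
D8: worse on miles earned (3143 vs 5847).
D9: worse on miles earned (5050 vs 5847).
D10: worse on miles earned (2176 vs 5847).
D11: worse on miles earned (5437 vs 5847).
No option dominates D12.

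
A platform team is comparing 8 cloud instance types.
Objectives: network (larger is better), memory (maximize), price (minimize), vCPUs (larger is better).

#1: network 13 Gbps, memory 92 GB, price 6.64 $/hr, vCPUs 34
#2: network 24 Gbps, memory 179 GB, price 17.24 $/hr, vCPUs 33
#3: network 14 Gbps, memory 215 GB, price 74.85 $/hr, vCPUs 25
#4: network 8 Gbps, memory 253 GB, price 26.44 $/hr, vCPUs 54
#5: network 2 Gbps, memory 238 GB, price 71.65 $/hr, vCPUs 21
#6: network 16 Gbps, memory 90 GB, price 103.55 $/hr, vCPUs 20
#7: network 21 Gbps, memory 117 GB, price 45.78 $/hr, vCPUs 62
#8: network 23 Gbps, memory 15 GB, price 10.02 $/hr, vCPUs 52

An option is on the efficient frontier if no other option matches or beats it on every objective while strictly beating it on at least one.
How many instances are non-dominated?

6

#1: not dominated (best price).
#2: not dominated (best network).
#3: not dominated.
#4: not dominated (best memory).
#5: dominated by #4 (network 8≥2, memory 253≥238, price 26.44≤71.65, vCPUs 54≥21).
#6: dominated by #2 (network 24≥16, memory 179≥90, price 17.24≤103.55, vCPUs 33≥20).
#7: not dominated (best vCPUs).
#8: not dominated.
Pareto-optimal: #1, #2, #3, #4, #7, #8 → 6.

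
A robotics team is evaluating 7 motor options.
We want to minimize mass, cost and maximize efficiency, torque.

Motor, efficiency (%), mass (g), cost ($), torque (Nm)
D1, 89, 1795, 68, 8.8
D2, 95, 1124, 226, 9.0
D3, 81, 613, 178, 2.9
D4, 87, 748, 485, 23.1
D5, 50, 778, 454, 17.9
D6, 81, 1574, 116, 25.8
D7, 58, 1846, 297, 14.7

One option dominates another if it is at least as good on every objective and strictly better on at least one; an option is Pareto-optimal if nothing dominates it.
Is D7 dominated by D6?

D6 vs D7: efficiency 81≥58, mass 1574≤1846, cost 116≤297, torque 25.8≥14.7 — D6 is at least as good on every objective with at least one strict improvement.

Yes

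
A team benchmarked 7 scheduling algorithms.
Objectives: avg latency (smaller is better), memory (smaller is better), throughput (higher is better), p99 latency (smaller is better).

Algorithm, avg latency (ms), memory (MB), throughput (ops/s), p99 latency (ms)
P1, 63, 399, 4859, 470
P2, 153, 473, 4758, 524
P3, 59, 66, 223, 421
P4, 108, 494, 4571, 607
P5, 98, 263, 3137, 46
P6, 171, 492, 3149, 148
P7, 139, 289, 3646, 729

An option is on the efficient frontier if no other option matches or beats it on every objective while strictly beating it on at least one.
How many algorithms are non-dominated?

5

P1: not dominated (best throughput).
P2: dominated by P1 (avg latency 63≤153, memory 399≤473, throughput 4859≥4758, p99 latency 470≤524).
P3: not dominated (best avg latency).
P4: dominated by P1 (avg latency 63≤108, memory 399≤494, throughput 4859≥4571, p99 latency 470≤607).
P5: not dominated (best p99 latency).
P6: not dominated.
P7: not dominated.
Pareto-optimal: P1, P3, P5, P6, P7 → 5.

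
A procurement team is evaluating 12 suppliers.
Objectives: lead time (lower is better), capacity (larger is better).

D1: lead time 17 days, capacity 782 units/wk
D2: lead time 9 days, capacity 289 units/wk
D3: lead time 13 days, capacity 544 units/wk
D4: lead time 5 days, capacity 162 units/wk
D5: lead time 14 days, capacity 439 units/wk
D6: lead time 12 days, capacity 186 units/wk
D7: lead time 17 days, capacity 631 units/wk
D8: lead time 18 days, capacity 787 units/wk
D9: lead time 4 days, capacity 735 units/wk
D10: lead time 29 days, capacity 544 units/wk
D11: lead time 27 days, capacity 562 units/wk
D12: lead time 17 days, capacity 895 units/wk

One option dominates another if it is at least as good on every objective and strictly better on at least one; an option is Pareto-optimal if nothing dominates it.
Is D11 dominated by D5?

No

D5 vs D11: D5 is worse on capacity (439 vs 562), so it does not dominate D11.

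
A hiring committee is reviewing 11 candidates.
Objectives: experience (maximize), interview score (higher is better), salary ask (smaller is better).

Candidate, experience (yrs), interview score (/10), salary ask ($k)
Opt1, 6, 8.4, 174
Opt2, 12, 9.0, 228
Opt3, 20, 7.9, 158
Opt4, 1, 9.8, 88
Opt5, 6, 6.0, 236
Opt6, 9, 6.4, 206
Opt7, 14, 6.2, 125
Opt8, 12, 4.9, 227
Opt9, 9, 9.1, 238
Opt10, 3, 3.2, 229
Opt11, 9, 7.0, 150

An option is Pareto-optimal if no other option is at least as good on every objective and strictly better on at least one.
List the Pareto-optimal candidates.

Opt1, Opt2, Opt3, Opt4, Opt7, Opt9, Opt11

Opt1: not dominated.
Opt2: not dominated.
Opt3: not dominated (best experience).
Opt4: not dominated (best interview score).
Opt5: dominated by Opt1 (experience 6≥6, interview score 8.4≥6.0, salary ask 174≤236).
Opt6: dominated by Opt3 (experience 20≥9, interview score 7.9≥6.4, salary ask 158≤206).
Opt7: not dominated.
Opt8: dominated by Opt3 (experience 20≥12, interview score 7.9≥4.9, salary ask 158≤227).
Opt9: not dominated.
Opt10: dominated by Opt1 (experience 6≥3, interview score 8.4≥3.2, salary ask 174≤229).
Opt11: not dominated.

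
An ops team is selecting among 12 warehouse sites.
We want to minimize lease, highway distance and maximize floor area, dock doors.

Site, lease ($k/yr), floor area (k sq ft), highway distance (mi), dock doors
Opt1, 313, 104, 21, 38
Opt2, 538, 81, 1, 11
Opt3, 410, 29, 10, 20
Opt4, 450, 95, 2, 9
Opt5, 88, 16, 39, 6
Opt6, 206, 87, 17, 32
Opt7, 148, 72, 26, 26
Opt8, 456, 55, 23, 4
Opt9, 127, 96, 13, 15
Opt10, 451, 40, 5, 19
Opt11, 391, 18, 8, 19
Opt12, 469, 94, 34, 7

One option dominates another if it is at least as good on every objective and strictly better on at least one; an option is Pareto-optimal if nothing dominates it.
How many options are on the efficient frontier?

Opt1: not dominated (best floor area).
Opt2: not dominated (best highway distance).
Opt3: not dominated.
Opt4: not dominated.
Opt5: not dominated (best lease).
Opt6: not dominated.
Opt7: not dominated.
Opt8: dominated by Opt1 (lease 313≤456, floor area 104≥55, highway distance 21≤23, dock doors 38≥4).
Opt9: not dominated.
Opt10: not dominated.
Opt11: not dominated.
Opt12: dominated by Opt1 (lease 313≤469, floor area 104≥94, highway distance 21≤34, dock doors 38≥7).
Pareto-optimal: Opt1, Opt2, Opt3, Opt4, Opt5, Opt6, Opt7, Opt9, Opt10, Opt11 → 10.

10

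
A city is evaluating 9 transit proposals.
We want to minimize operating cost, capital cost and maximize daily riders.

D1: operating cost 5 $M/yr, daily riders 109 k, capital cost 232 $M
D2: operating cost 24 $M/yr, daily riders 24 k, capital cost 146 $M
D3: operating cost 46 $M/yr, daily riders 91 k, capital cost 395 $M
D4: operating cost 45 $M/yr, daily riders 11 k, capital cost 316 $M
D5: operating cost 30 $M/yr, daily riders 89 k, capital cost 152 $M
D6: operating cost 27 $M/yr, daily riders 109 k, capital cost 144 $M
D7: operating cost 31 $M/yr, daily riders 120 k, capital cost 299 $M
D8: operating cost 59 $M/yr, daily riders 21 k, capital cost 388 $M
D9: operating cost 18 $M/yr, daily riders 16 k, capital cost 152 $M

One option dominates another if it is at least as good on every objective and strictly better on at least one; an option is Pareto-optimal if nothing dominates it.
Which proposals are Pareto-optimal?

D1, D2, D6, D7, D9

D1: not dominated (best operating cost).
D2: not dominated.
D3: dominated by D1 (operating cost 5≤46, daily riders 109≥91, capital cost 232≤395).
D4: dominated by D1 (operating cost 5≤45, daily riders 109≥11, capital cost 232≤316).
D5: dominated by D6 (operating cost 27≤30, daily riders 109≥89, capital cost 144≤152).
D6: not dominated (best capital cost).
D7: not dominated (best daily riders).
D8: dominated by D1 (operating cost 5≤59, daily riders 109≥21, capital cost 232≤388).
D9: not dominated.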